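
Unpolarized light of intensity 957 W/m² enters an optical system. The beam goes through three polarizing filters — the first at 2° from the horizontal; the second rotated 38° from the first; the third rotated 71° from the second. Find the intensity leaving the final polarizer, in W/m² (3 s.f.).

Unpolarized light through the first polarizer → I₁ = 957 W/m²/2 = 478.5 W/m², polarized at 2°.
I₂ = I₁ · cos²(38°) = 478.5 · 0.621 = 297.1 W/m².
I₃ = I₂ · cos²(71°) = 297.1 · 0.106 = 31.49 W/m².

I ≈ 31.5 W/m²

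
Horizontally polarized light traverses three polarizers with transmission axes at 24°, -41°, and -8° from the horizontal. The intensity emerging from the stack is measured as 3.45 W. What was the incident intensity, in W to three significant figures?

I₀ ≈ 32.9 W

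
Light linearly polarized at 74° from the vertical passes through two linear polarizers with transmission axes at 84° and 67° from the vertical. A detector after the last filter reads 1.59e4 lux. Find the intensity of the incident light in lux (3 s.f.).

I₀ ≈ 1.79e4 lux

By Malus's law, I₁ = I₀ cos²(84° − 74°) = I₀ cos²(10°) = 0.9698 I₀.
I₂ = I₁ cos²(67° − 84°) = 0.9698 I₀ · cos²(17°) = 0.8869 I₀.
So 1.59e4 lux = 0.8869 I₀, giving I₀ = 1.59e4/0.8869 = 1.793e+04 lux.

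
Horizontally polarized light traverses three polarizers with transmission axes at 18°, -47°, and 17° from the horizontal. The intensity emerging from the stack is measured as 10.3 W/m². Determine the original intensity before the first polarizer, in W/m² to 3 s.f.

I₁ = I₀ cos²(18° − 0°) = I₀ cos²(18°) = 0.9045 I₀.
I₂ = I₁ cos²(-47° − 18°) = 0.9045 I₀ · cos²(65°) = 0.1616 I₀.
I₃ = I₂ cos²(17° + 47°) = 0.1616 I₀ · cos²(64°) = 0.03105 I₀.
So 10.3 W/m² = 0.03105 I₀, giving I₀ = 10.3/0.03105 = 331.8 W/m².

I₀ ≈ 332 W/m²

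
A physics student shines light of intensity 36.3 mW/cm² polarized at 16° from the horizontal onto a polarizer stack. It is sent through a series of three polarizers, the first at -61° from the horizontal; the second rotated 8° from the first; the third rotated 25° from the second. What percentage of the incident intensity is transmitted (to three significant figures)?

I₁ = 36.3 mW/cm² · cos²(77°) = 1.837 mW/cm².
I₂ = I₁ · cos²(8°) = 1.837 · 0.9806 = 1.801 mW/cm².
I₃ = I₂ · cos²(25°) = 1.801 · 0.8214 = 1.48 mW/cm².
That is 4.076% of the incident intensity.

≈ 4.08%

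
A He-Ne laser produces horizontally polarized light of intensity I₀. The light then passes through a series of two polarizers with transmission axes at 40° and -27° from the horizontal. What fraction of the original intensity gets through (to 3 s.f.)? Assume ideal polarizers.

≈ 0.0896 I₀

By Malus's law, I₁ = I₀ cos²(40° − 0°) = I₀ cos²(40°) = 0.5868 I₀.
I₂ = I₁ cos²(-27° − 40°) = 0.5868 I₀ · cos²(67°) = 0.08959 I₀.
Transmitted fraction = 0.08959.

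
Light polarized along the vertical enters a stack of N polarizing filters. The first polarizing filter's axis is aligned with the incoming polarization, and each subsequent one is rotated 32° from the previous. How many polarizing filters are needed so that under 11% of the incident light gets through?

First polarizer is aligned with the polarization: full transmission.
Each further stage multiplies by cos²(32°) = 0.7192.
After N polarizers: T = 0.7192^(N−1). Require T < 0.11 ⇒ N−1 > ln(0.11)/ln(0.7192) = 6.70, so N−1 ≥ 7 and N = 8.
Check: N=8 gives T = 0.09951 < 0.11; N=7 gives T = 0.1384.

N = 8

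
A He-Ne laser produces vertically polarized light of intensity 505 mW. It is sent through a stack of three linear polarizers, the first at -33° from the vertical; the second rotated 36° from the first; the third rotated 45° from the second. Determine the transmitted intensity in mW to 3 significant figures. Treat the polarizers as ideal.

I₁ = 505 mW · cos²(33°) = 355.2 mW.
I₂ = I₁ · cos²(36°) = 355.2 · 0.6545 = 232.5 mW.
I₃ = I₂ · cos²(45°) = 232.5 · 0.5 = 116.2 mW.

I ≈ 116 mW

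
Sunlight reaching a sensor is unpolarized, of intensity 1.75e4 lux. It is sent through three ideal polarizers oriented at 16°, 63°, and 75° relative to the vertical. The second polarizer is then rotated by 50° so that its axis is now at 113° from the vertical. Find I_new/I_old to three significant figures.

I_new/I_old ≈ 0.0207

Before rotation:
Unpolarized light through the first polarizer → I₁ = ½ I₀, now polarized at 16°.
I₂ = I₁ cos²(63° − 16°) = 0.5 I₀ · cos²(47°) = 0.2326 I₀.
I₃ = I₂ cos²(75° − 63°) = 0.2326 I₀ · cos²(12°) = 0.2225 I₀.
After rotation:
Unpolarized light through the first polarizer → I₁ = ½ I₀, now polarized at 16°.
Angle between axes 1 and 2: 83°. I₂ = 0.5 I₀ · cos²(83°) = 0.007426 I₀.
I₃ = I₂ cos²(75° − 113°) = 0.007426 I₀ · cos²(38°) = 0.004611 I₀.
Ratio = 0.004611 / 0.2225 = 0.02072.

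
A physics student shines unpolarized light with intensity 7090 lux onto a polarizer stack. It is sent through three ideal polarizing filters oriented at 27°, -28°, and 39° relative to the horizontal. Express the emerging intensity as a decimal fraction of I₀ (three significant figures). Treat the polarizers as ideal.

I/I₀ ≈ 0.0251

Unpolarized light through the first polarizer → I₁ = 7090 lux/2 = 3545 lux, polarized at 27°.
I₂ = I₁ · cos²(55°) = 3545 · 0.329 = 1166 lux.
I₃ = I₂ · cos²(67°) = 1166 · 0.1527 = 178.1 lux.
Transmitted fraction = 0.02511.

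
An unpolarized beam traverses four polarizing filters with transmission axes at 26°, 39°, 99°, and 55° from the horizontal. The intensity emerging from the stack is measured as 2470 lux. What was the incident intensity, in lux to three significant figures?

Unpolarized light through the first polarizer → I₁ = ½ I₀, now polarized at 26°.
I₂ = I₁ cos²(39° − 26°) = 0.5 I₀ · cos²(13°) = 0.4747 I₀.
I₃ = I₂ cos²(99° − 39°) = 0.4747 I₀ · cos²(60°) = 0.1187 I₀.
I₄ = I₃ cos²(55° − 99°) = 0.1187 I₀ · cos²(44°) = 0.06141 I₀.
So 2470 lux = 0.06141 I₀, giving I₀ = 2470/0.06141 = 4.022e+04 lux.

I₀ ≈ 4.02e4 lux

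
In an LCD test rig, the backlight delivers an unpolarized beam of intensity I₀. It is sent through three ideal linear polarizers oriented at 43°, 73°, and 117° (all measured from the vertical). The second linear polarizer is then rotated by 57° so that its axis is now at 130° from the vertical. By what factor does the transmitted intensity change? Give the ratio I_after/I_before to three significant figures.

Before rotation:
Unpolarized light through the first polarizer → I₁ = ½ I₀, now polarized at 43°.
I₂ = I₁ cos²(73° − 43°) = 0.5 I₀ · cos²(30°) = 0.375 I₀.
I₃ = I₂ cos²(117° − 73°) = 0.375 I₀ · cos²(44°) = 0.194 I₀.
After rotation:
Unpolarized light through the first polarizer → I₁ = ½ I₀, now polarized at 43°.
I₂ = I₁ cos²(130° − 43°) = 0.5 I₀ · cos²(87°) = 0.00137 I₀.
I₃ = I₂ cos²(117° − 130°) = 0.00137 I₀ · cos²(13°) = 0.0013 I₀.
Ratio = 0.0013 / 0.194 = 0.006701.

I_new/I_old ≈ 0.00670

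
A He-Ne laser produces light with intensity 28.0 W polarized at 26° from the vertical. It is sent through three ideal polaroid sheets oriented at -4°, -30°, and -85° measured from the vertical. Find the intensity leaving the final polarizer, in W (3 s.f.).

I ≈ 5.58 W

By Malus's law, I₁ = 28.0 W · cos²(30°) = 21 W.
I₂ = I₁ · cos²(26°) = 21 · 0.8078 = 16.96 W.
I₃ = I₂ · cos²(55°) = 16.96 · 0.329 = 5.581 W.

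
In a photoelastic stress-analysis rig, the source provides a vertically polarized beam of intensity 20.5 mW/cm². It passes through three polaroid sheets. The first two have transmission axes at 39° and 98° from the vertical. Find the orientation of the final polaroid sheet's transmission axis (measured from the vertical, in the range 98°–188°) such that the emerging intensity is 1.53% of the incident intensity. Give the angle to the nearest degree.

I₁ = I₀ cos²(39° − 0°) = I₀ cos²(39°) = 0.604 I₀.
I₂ = I₁ cos²(98° − 39°) = 0.604 I₀ · cos²(59°) = 0.1602 I₀.
Need I₃/I₀ = 0.0153, so cos²(θ − 98°) = 0.0153 / 0.1602 = 0.0955.
θ − 98° = arccos(√0.0955) = 72.0°, giving θ ≈ 98 + 72.0 = 170.0°.

θ ≈ 170°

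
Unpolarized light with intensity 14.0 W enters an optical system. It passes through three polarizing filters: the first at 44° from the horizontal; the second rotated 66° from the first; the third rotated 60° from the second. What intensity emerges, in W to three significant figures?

I ≈ 0.290 W

Unpolarized light through the first polarizer → I₁ = 14.0 W/2 = 7 W, polarized at 44°.
I₂ = I₁ · cos²(66°) = 7 · 0.1654 = 1.158 W.
I₃ = I₂ · cos²(60°) = 1.158 · 0.25 = 0.2895 W.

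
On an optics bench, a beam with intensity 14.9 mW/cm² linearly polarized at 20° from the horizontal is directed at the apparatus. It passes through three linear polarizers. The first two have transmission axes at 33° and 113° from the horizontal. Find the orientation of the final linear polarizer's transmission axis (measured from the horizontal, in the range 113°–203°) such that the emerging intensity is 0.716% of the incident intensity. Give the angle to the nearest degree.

θ ≈ 173°

I₁ = I₀ cos²(33° − 20°) = I₀ cos²(13°) = 0.9494 I₀.
I₂ = I₁ cos²(113° − 33°) = 0.9494 I₀ · cos²(80°) = 0.02863 I₀.
Need I₃/I₀ = 0.00716, so cos²(θ − 113°) = 0.00716 / 0.02863 = 0.2501.
θ − 113° = arccos(√0.2501) = 60.0°, giving θ ≈ 113 + 60.0 = 173.0°.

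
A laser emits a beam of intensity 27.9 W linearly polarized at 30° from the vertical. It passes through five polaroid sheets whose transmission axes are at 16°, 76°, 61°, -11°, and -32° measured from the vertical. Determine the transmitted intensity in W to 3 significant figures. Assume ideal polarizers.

I ≈ 0.510 W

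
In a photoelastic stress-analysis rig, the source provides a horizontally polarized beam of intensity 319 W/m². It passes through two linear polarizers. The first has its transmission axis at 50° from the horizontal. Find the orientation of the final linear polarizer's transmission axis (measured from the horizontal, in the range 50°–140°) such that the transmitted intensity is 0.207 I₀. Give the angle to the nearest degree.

θ ≈ 95°

By Malus's law, I₁ = I₀ cos²(50° − 0°) = I₀ cos²(50°) = 0.4132 I₀.
Need I₂/I₀ = 0.207, so cos²(θ − 50°) = 0.207 / 0.4132 = 0.501.
θ − 50° = arccos(√0.501) = 44.9°, giving θ ≈ 50 + 44.9 = 94.9°.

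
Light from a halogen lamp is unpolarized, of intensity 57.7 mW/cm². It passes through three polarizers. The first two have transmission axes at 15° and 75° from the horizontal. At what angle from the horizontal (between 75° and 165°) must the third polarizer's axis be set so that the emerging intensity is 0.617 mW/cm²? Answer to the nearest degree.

Unpolarized light through the first polarizer → I₁ = ½ I₀, now polarized at 15°.
I₂ = I₁ cos²(75° − 15°) = 0.5 I₀ · cos²(60°) = 0.125 I₀.
Target fraction: 0.617 / 57.7 mW/cm² = 0.01069 of I₀.
Need I₃/I₀ = 0.01069, so cos²(θ − 75°) = 0.01069 / 0.125 = 0.08555.
θ − 75° = arccos(√0.08555) = 73.0°, giving θ ≈ 75 + 73.0 = 148.0°.

θ ≈ 148°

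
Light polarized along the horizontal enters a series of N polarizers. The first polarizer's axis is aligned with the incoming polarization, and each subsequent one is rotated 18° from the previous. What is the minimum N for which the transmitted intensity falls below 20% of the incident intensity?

N = 18

First polarizer is aligned with the polarization: full transmission.
Each further stage multiplies by cos²(18°) = 0.9045.
After N polarizers: T = 0.9045^(N−1). Require T < 0.20 ⇒ N−1 > ln(0.20)/ln(0.9045) = 16.04, so N−1 ≥ 17 and N = 18.
Check: N=18 gives T = 0.1816 < 0.20; N=17 gives T = 0.2007.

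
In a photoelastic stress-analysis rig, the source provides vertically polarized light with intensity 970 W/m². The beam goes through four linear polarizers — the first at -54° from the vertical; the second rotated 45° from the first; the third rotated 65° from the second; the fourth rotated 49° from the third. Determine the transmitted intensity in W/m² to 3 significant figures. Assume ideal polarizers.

I ≈ 12.9 W/m²

I₁ = 970 W/m² · cos²(54°) = 335.1 W/m².
I₂ = I₁ · cos²(45°) = 335.1 · 0.5 = 167.6 W/m².
I₃ = I₂ · cos²(65°) = 167.6 · 0.1786 = 29.93 W/m².
I₄ = I₃ · cos²(49°) = 29.93 · 0.4304 = 12.88 W/m².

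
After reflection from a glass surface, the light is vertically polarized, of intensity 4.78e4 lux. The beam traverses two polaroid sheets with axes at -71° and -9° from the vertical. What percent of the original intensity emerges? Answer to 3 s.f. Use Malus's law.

≈ 2.34%

By Malus's law, I₁ = 4.78e4 lux · cos²(71°) = 5067 lux.
I₂ = I₁ · cos²(62°) = 5067 · 0.2204 = 1117 lux.
That is 2.336% of the incident intensity.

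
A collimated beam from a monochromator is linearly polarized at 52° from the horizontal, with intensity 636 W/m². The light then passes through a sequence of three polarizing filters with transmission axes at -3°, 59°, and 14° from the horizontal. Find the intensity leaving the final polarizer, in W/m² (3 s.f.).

I ≈ 23.1 W/m²

I₁ = 636 W/m² · cos²(55°) = 209.2 W/m².
I₂ = I₁ · cos²(62°) = 209.2 · 0.2204 = 46.12 W/m².
I₃ = I₂ · cos²(45°) = 46.12 · 0.5 = 23.06 W/m².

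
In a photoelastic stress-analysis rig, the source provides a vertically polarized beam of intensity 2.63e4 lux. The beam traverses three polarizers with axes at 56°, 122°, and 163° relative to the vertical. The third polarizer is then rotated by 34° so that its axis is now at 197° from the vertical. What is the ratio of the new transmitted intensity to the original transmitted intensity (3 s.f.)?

Before rotation:
I₁ = I₀ cos²(56° − 0°) = I₀ cos²(56°) = 0.3127 I₀.
I₂ = I₁ cos²(122° − 56°) = 0.3127 I₀ · cos²(66°) = 0.05173 I₀.
I₃ = I₂ cos²(163° − 122°) = 0.05173 I₀ · cos²(41°) = 0.02947 I₀.
After rotation:
I₁ = I₀ cos²(56° − 0°) = I₀ cos²(56°) = 0.3127 I₀.
I₂ = I₁ cos²(122° − 56°) = 0.3127 I₀ · cos²(66°) = 0.05173 I₀.
I₃ = I₂ cos²(197° − 122°) = 0.05173 I₀ · cos²(75°) = 0.003465 I₀.
Ratio = 0.003465 / 0.02947 = 0.1176.

I_new/I_old ≈ 0.118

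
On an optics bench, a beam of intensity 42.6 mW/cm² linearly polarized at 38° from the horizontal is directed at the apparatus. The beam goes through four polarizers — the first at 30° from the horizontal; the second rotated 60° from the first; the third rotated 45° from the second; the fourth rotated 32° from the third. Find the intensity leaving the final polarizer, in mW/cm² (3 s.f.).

I ≈ 3.76 mW/cm²

I₁ = 42.6 mW/cm² · cos²(8°) = 41.77 mW/cm².
I₂ = I₁ · cos²(60°) = 41.77 · 0.25 = 10.44 mW/cm².
I₃ = I₂ · cos²(45°) = 10.44 · 0.5 = 5.222 mW/cm².
I₄ = I₃ · cos²(32°) = 5.222 · 0.7192 = 3.755 mW/cm².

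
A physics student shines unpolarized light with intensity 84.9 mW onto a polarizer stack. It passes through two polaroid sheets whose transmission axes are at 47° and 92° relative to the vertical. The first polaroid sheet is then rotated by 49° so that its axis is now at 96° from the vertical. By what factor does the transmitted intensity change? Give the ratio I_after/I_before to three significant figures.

I_new/I_old ≈ 1.99

Before rotation:
Unpolarized light through the first polarizer → I₁ = ½ I₀, now polarized at 47°.
I₂ = I₁ cos²(92° − 47°) = 0.5 I₀ · cos²(45°) = 0.25 I₀.
After rotation:
Unpolarized light through the first polarizer → I₁ = ½ I₀, now polarized at 96°.
I₂ = I₁ cos²(92° − 96°) = 0.5 I₀ · cos²(4°) = 0.4976 I₀.
Ratio = 0.4976 / 0.25 = 1.99.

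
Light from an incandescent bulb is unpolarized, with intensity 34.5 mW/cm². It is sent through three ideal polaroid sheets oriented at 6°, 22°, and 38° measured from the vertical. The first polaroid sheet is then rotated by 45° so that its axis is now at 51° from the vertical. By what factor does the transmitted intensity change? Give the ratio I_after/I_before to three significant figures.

Before rotation:
Unpolarized light through the first polarizer → I₁ = ½ I₀, now polarized at 6°.
I₂ = I₁ cos²(22° − 6°) = 0.5 I₀ · cos²(16°) = 0.462 I₀.
I₃ = I₂ cos²(38° − 22°) = 0.462 I₀ · cos²(16°) = 0.4269 I₀.
After rotation:
Unpolarized light through the first polarizer → I₁ = ½ I₀, now polarized at 51°.
I₂ = I₁ cos²(22° − 51°) = 0.5 I₀ · cos²(29°) = 0.3825 I₀.
I₃ = I₂ cos²(38° − 22°) = 0.3825 I₀ · cos²(16°) = 0.3534 I₀.
Ratio = 0.3534 / 0.4269 = 0.8279.

I_new/I_old ≈ 0.828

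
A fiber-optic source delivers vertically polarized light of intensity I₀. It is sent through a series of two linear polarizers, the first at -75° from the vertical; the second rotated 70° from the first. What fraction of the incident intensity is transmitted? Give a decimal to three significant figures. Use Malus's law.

By Malus's law, I₁ = I₀ cos²(-75° − 0°) = I₀ cos²(75°) = 0.06699 I₀.
I₂ = I₁ cos²(70°) = 0.06699 · 0.117 I₀ = 0.007836 I₀.
Transmitted fraction = 0.007836.

≈ 0.00784 I₀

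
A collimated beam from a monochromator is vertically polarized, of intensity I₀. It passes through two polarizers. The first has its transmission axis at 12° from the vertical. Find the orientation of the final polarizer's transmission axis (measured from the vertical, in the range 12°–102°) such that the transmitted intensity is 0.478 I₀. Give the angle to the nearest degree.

I₁ = I₀ cos²(12° − 0°) = I₀ cos²(12°) = 0.9568 I₀.
Need I₂/I₀ = 0.478, so cos²(θ − 12°) = 0.478 / 0.9568 = 0.4996.
θ − 12° = arccos(√0.4996) = 45.0°, giving θ ≈ 12 + 45.0 = 57.0°.

θ ≈ 57°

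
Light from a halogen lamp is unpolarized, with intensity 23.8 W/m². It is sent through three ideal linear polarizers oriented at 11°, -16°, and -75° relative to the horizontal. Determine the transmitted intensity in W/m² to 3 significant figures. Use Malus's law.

I ≈ 2.51 W/m²

Unpolarized light through the first polarizer → I₁ = 23.8 W/m²/2 = 11.9 W/m², polarized at 11°.
I₂ = I₁ · cos²(27°) = 11.9 · 0.7939 = 9.447 W/m².
I₃ = I₂ · cos²(59°) = 9.447 · 0.2653 = 2.506 W/m².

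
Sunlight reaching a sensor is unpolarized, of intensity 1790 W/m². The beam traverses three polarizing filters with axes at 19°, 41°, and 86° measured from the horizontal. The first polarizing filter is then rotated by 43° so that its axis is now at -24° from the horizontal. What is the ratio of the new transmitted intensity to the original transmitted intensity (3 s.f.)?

I_new/I_old ≈ 0.208

Before rotation:
Unpolarized light through the first polarizer → I₁ = ½ I₀, now polarized at 19°.
I₂ = I₁ cos²(41° − 19°) = 0.5 I₀ · cos²(22°) = 0.4298 I₀.
I₃ = I₂ cos²(86° − 41°) = 0.4298 I₀ · cos²(45°) = 0.2149 I₀.
After rotation:
Unpolarized light through the first polarizer → I₁ = ½ I₀, now polarized at -24°.
I₂ = I₁ cos²(41° + 24°) = 0.5 I₀ · cos²(65°) = 0.0893 I₀.
I₃ = I₂ cos²(86° − 41°) = 0.0893 I₀ · cos²(45°) = 0.04465 I₀.
Ratio = 0.04465 / 0.2149 = 0.2078.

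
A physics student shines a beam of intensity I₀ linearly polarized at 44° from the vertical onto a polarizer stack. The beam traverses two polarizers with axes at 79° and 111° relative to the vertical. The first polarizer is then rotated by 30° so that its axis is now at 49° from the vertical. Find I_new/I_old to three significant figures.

Before rotation:
I₁ = I₀ cos²(79° − 44°) = I₀ cos²(35°) = 0.671 I₀.
I₂ = I₁ cos²(111° − 79°) = 0.671 I₀ · cos²(32°) = 0.4826 I₀.
After rotation:
I₁ = I₀ cos²(49° − 44°) = I₀ cos²(5°) = 0.9924 I₀.
I₂ = I₁ cos²(111° − 49°) = 0.9924 I₀ · cos²(62°) = 0.2187 I₀.
Ratio = 0.2187 / 0.4826 = 0.4532.

I_new/I_old ≈ 0.453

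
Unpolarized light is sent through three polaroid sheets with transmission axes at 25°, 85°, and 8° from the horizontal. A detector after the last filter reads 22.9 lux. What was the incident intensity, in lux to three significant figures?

I₀ ≈ 3620 lux

Unpolarized light through the first polarizer → I₁ = ½ I₀, now polarized at 25°.
I₂ = I₁ cos²(85° − 25°) = 0.5 I₀ · cos²(60°) = 0.125 I₀.
I₃ = I₂ cos²(8° − 85°) = 0.125 I₀ · cos²(77°) = 0.006325 I₀.
So 22.9 lux = 0.006325 I₀, giving I₀ = 22.9/0.006325 = 3620 lux.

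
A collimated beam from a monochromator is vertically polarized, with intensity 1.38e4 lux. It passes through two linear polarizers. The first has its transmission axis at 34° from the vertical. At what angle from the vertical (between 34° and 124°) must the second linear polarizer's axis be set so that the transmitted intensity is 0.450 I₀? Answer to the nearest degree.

I₁ = I₀ cos²(34° − 0°) = I₀ cos²(34°) = 0.6873 I₀.
Need I₂/I₀ = 0.45, so cos²(θ − 34°) = 0.45 / 0.6873 = 0.6547.
θ − 34° = arccos(√0.6547) = 36.0°, giving θ ≈ 34 + 36.0 = 70.0°.

θ ≈ 70°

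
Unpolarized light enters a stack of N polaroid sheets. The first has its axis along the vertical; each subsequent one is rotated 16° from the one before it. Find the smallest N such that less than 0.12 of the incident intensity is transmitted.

N = 20

First polarizer halves the unpolarized light: factor 1/2.
Each further stage multiplies by cos²(16°) = 0.924.
After N polarizers: T = 0.5·0.924^(N−1). Require T < 0.12 ⇒ N−1 > ln(0.12/0.5)/ln(0.924) = 18.06, so N−1 ≥ 19 and N = 20.
Check: N=20 gives T = 0.1114 < 0.12; N=19 gives T = 0.1206.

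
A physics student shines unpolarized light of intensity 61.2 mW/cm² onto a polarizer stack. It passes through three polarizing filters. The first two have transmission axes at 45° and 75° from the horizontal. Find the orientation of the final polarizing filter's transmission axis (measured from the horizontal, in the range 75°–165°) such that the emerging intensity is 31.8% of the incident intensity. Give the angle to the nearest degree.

θ ≈ 98°

Unpolarized light through the first polarizer → I₁ = ½ I₀, now polarized at 45°.
I₂ = I₁ cos²(75° − 45°) = 0.5 I₀ · cos²(30°) = 0.375 I₀.
Need I₃/I₀ = 0.318, so cos²(θ − 75°) = 0.318 / 0.375 = 0.848.
θ − 75° = arccos(√0.848) = 22.9°, giving θ ≈ 75 + 22.9 = 97.9°.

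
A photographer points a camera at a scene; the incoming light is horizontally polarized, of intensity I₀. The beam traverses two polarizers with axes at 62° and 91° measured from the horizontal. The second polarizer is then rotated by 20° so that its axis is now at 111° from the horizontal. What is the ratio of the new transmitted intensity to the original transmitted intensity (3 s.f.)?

Before rotation:
I₁ = I₀ cos²(62° − 0°) = I₀ cos²(62°) = 0.2204 I₀.
I₂ = I₁ cos²(91° − 62°) = 0.2204 I₀ · cos²(29°) = 0.1686 I₀.
After rotation:
I₁ = I₀ cos²(62° − 0°) = I₀ cos²(62°) = 0.2204 I₀.
I₂ = I₁ cos²(111° − 62°) = 0.2204 I₀ · cos²(49°) = 0.09486 I₀.
Ratio = 0.09486 / 0.1686 = 0.5627.

I_new/I_old ≈ 0.563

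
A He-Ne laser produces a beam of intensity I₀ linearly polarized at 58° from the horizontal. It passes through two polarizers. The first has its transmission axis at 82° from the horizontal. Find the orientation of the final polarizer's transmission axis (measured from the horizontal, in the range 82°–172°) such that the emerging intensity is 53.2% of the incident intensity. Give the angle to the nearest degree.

I₁ = I₀ cos²(82° − 58°) = I₀ cos²(24°) = 0.8346 I₀.
Need I₂/I₀ = 0.532, so cos²(θ − 82°) = 0.532 / 0.8346 = 0.6375.
θ − 82° = arccos(√0.6375) = 37.0°, giving θ ≈ 82 + 37.0 = 119.0°.

θ ≈ 119°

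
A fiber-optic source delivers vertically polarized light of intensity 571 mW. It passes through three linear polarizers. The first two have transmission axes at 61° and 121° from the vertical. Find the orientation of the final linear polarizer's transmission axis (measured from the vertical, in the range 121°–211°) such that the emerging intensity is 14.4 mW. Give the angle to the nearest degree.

θ ≈ 170°

I₁ = I₀ cos²(61° − 0°) = I₀ cos²(61°) = 0.235 I₀.
I₂ = I₁ cos²(121° − 61°) = 0.235 I₀ · cos²(60°) = 0.05876 I₀.
Target fraction: 14.4 / 571 mW = 0.02522 of I₀.
Need I₃/I₀ = 0.02522, so cos²(θ − 121°) = 0.02522 / 0.05876 = 0.4292.
θ − 121° = arccos(√0.4292) = 49.1°, giving θ ≈ 121 + 49.1 = 170.1°.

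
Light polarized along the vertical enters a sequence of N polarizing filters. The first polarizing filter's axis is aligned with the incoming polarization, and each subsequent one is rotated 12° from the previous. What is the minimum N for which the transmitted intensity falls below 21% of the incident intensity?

N = 37

First polarizer is aligned with the polarization: full transmission.
Each further stage multiplies by cos²(12°) = 0.9568.
After N polarizers: T = 0.9568^(N−1). Require T < 0.21 ⇒ N−1 > ln(0.21)/ln(0.9568) = 35.32, so N−1 ≥ 36 and N = 37.
Check: N=37 gives T = 0.2038 < 0.21; N=36 gives T = 0.213.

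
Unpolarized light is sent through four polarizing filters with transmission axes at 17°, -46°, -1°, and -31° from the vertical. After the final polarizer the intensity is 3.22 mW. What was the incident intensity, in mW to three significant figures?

Unpolarized light through the first polarizer → I₁ = ½ I₀, now polarized at 17°.
I₂ = I₁ cos²(-46° − 17°) = 0.5 I₀ · cos²(63°) = 0.1031 I₀.
I₃ = I₂ cos²(-1° + 46°) = 0.1031 I₀ · cos²(45°) = 0.05153 I₀.
I₄ = I₃ cos²(-31° + 1°) = 0.05153 I₀ · cos²(30°) = 0.03865 I₀.
So 3.22 mW = 0.03865 I₀, giving I₀ = 3.22/0.03865 = 83.32 mW.

I₀ ≈ 83.3 mW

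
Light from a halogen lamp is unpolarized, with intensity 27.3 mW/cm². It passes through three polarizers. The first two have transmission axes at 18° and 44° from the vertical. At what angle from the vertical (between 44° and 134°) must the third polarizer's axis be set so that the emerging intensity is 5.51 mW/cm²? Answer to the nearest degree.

Unpolarized light through the first polarizer → I₁ = ½ I₀, now polarized at 18°.
I₂ = I₁ cos²(44° − 18°) = 0.5 I₀ · cos²(26°) = 0.4039 I₀.
Target fraction: 5.51 / 27.3 mW/cm² = 0.2018 of I₀.
Need I₃/I₀ = 0.2018, so cos²(θ − 44°) = 0.2018 / 0.4039 = 0.4997.
θ − 44° = arccos(√0.4997) = 45.0°, giving θ ≈ 44 + 45.0 = 89.0°.

θ ≈ 89°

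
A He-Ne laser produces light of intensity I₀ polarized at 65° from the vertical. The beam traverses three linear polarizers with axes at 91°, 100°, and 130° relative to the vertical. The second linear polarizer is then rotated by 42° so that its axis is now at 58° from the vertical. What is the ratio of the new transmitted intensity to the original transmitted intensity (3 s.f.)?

Before rotation:
I₁ = I₀ cos²(91° − 65°) = I₀ cos²(26°) = 0.8078 I₀.
I₂ = I₁ cos²(100° − 91°) = 0.8078 I₀ · cos²(9°) = 0.7881 I₀.
I₃ = I₂ cos²(130° − 100°) = 0.7881 I₀ · cos²(30°) = 0.591 I₀.
After rotation:
I₁ = I₀ cos²(91° − 65°) = I₀ cos²(26°) = 0.8078 I₀.
I₂ = I₁ cos²(58° − 91°) = 0.8078 I₀ · cos²(33°) = 0.5682 I₀.
I₃ = I₂ cos²(130° − 58°) = 0.5682 I₀ · cos²(72°) = 0.05426 I₀.
Ratio = 0.05426 / 0.591 = 0.0918.

I_new/I_old ≈ 0.0918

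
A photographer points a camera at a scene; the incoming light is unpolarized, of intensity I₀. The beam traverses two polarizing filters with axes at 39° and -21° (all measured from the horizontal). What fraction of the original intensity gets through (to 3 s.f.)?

Unpolarized light through the first polarizer → I₁ = ½ I₀, now polarized at 39°.
I₂ = I₁ cos²(-21° − 39°) = 0.5 I₀ · cos²(60°) = 0.125 I₀.
Transmitted fraction = 0.125.

≈ 0.125 I₀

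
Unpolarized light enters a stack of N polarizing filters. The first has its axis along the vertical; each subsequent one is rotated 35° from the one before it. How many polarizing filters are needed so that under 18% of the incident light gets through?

First polarizer halves the unpolarized light: factor 1/2.
Each further stage multiplies by cos²(35°) = 0.671.
After N polarizers: T = 0.5·0.671^(N−1). Require T < 0.18 ⇒ N−1 > ln(0.18/0.5)/ln(0.671) = 2.56, so N−1 ≥ 3 and N = 4.
Check: N=4 gives T = 0.1511 < 0.18; N=3 gives T = 0.2251.

N = 4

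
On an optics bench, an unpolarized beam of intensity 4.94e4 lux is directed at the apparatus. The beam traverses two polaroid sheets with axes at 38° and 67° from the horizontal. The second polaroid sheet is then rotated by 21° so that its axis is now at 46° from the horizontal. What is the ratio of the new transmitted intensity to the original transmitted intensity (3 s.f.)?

I_new/I_old ≈ 1.28

Before rotation:
Unpolarized light through the first polarizer → I₁ = ½ I₀, now polarized at 38°.
I₂ = I₁ cos²(67° − 38°) = 0.5 I₀ · cos²(29°) = 0.3825 I₀.
After rotation:
Unpolarized light through the first polarizer → I₁ = ½ I₀, now polarized at 38°.
I₂ = I₁ cos²(46° − 38°) = 0.5 I₀ · cos²(8°) = 0.4903 I₀.
Ratio = 0.4903 / 0.3825 = 1.282.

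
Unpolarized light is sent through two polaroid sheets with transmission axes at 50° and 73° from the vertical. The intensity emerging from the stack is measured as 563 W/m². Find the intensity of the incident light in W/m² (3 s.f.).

I₀ ≈ 1330 W/m²

Unpolarized light through the first polarizer → I₁ = ½ I₀, now polarized at 50°.
I₂ = I₁ cos²(73° − 50°) = 0.5 I₀ · cos²(23°) = 0.4237 I₀.
So 563 W/m² = 0.4237 I₀, giving I₀ = 563/0.4237 = 1329 W/m².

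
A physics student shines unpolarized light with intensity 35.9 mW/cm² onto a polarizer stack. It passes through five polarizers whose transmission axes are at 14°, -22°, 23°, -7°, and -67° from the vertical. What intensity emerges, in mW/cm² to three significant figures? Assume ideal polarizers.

Unpolarized light through the first polarizer → I₁ = 35.9 mW/cm²/2 = 17.95 mW/cm², polarized at 14°.
I₂ = I₁ · cos²(36°) = 17.95 · 0.6545 = 11.75 mW/cm².
I₃ = I₂ · cos²(45°) = 11.75 · 0.5 = 5.874 mW/cm².
I₄ = I₃ · cos²(30°) = 5.874 · 0.75 = 4.406 mW/cm².
I₅ = I₄ · cos²(60°) = 4.406 · 0.25 = 1.101 mW/cm².

I ≈ 1.10 mW/cm²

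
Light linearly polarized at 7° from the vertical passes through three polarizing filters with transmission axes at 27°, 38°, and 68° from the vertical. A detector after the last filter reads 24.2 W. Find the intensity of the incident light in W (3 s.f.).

By Malus's law, I₁ = I₀ cos²(27° − 7°) = I₀ cos²(20°) = 0.883 I₀.
I₂ = I₁ cos²(38° − 27°) = 0.883 I₀ · cos²(11°) = 0.8509 I₀.
I₃ = I₂ cos²(68° − 38°) = 0.8509 I₀ · cos²(30°) = 0.6382 I₀.
So 24.2 W = 0.6382 I₀, giving I₀ = 24.2/0.6382 = 37.92 W.

I₀ ≈ 37.9 W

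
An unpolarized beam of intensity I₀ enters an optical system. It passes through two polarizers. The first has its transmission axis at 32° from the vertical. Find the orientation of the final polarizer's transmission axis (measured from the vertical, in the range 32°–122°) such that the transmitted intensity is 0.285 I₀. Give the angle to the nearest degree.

θ ≈ 73°

Unpolarized light through the first polarizer → I₁ = ½ I₀, now polarized at 32°.
Need I₂/I₀ = 0.285, so cos²(θ − 32°) = 0.285 / 0.5 = 0.57.
θ − 32° = arccos(√0.57) = 41.0°, giving θ ≈ 32 + 41.0 = 73.0°.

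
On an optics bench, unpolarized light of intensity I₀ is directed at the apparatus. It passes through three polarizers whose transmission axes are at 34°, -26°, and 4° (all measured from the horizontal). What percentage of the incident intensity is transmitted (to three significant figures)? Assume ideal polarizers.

≈ 9.38%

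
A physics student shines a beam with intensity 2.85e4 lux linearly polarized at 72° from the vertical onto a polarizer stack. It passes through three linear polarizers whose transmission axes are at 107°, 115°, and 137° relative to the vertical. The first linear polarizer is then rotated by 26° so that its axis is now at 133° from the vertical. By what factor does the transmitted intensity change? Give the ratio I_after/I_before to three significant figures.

Before rotation:
By Malus's law, I₁ = I₀ cos²(107° − 72°) = I₀ cos²(35°) = 0.671 I₀.
I₂ = I₁ cos²(115° − 107°) = 0.671 I₀ · cos²(8°) = 0.658 I₀.
I₃ = I₂ cos²(137° − 115°) = 0.658 I₀ · cos²(22°) = 0.5657 I₀.
After rotation:
I₁ = I₀ cos²(133° − 72°) = I₀ cos²(61°) = 0.235 I₀.
I₂ = I₁ cos²(115° − 133°) = 0.235 I₀ · cos²(18°) = 0.2126 I₀.
I₃ = I₂ cos²(137° − 115°) = 0.2126 I₀ · cos²(22°) = 0.1828 I₀.
Ratio = 0.1828 / 0.5657 = 0.3231.

I_new/I_old ≈ 0.323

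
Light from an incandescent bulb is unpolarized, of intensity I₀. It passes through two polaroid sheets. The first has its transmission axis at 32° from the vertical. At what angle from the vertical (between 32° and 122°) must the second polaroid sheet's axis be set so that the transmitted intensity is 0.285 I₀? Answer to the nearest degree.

Unpolarized light through the first polarizer → I₁ = ½ I₀, now polarized at 32°.
Need I₂/I₀ = 0.285, so cos²(θ − 32°) = 0.285 / 0.5 = 0.57.
θ − 32° = arccos(√0.57) = 41.0°, giving θ ≈ 32 + 41.0 = 73.0°.

θ ≈ 73°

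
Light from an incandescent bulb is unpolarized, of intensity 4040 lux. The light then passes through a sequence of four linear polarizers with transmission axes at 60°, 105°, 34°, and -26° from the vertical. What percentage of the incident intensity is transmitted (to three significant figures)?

Unpolarized light through the first polarizer → I₁ = 4040 lux/2 = 2020 lux, polarized at 60°.
I₂ = I₁ · cos²(45°) = 2020 · 0.5 = 1010 lux.
I₃ = I₂ · cos²(71°) = 1010 · 0.106 = 107.1 lux.
I₄ = I₃ · cos²(60°) = 107.1 · 0.25 = 26.76 lux.
That is 0.6625% of the incident intensity.

≈ 0.662%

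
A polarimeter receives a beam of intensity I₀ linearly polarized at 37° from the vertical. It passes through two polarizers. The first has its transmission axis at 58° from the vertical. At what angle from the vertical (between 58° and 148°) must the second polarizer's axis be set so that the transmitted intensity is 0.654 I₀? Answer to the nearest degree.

θ ≈ 88°

By Malus's law, I₁ = I₀ cos²(58° − 37°) = I₀ cos²(21°) = 0.8716 I₀.
Need I₂/I₀ = 0.654, so cos²(θ − 58°) = 0.654 / 0.8716 = 0.7504.
θ − 58° = arccos(√0.7504) = 30.0°, giving θ ≈ 58 + 30.0 = 88.0°.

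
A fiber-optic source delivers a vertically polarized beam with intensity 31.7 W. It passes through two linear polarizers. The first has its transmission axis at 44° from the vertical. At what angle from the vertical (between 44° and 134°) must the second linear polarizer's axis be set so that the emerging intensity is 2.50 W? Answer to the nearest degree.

θ ≈ 111°

By Malus's law, I₁ = I₀ cos²(44° − 0°) = I₀ cos²(44°) = 0.5174 I₀.
Target fraction: 2.50 / 31.7 W = 0.07886 of I₀.
Need I₂/I₀ = 0.07886, so cos²(θ − 44°) = 0.07886 / 0.5174 = 0.1524.
θ − 44° = arccos(√0.1524) = 67.0°, giving θ ≈ 44 + 67.0 = 111.0°.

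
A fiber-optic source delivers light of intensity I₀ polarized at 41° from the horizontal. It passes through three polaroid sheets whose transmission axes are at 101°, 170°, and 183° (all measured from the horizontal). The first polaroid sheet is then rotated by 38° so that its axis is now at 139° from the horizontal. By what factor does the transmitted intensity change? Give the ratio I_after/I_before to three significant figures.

I_new/I_old ≈ 0.443

Before rotation:
I₁ = I₀ cos²(101° − 41°) = I₀ cos²(60°) = 0.25 I₀.
I₂ = I₁ cos²(170° − 101°) = 0.25 I₀ · cos²(69°) = 0.03211 I₀.
I₃ = I₂ cos²(183° − 170°) = 0.03211 I₀ · cos²(13°) = 0.03048 I₀.
After rotation:
I₁ = I₀ cos²(139° − 41°) = I₀ cos²(82°) = 0.01937 I₀.
I₂ = I₁ cos²(170° − 139°) = 0.01937 I₀ · cos²(31°) = 0.01423 I₀.
I₃ = I₂ cos²(183° − 170°) = 0.01423 I₀ · cos²(13°) = 0.01351 I₀.
Ratio = 0.01351 / 0.03048 = 0.4432.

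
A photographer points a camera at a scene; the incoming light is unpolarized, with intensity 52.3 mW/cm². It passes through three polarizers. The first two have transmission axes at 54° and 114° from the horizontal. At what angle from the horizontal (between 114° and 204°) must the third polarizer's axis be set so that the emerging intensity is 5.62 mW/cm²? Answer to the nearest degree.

θ ≈ 136°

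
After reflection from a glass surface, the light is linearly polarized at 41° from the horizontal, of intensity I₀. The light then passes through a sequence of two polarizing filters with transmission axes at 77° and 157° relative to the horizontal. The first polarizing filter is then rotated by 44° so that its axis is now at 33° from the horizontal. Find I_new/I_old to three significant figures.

Before rotation:
I₁ = I₀ cos²(77° − 41°) = I₀ cos²(36°) = 0.6545 I₀.
I₂ = I₁ cos²(157° − 77°) = 0.6545 I₀ · cos²(80°) = 0.01974 I₀.
After rotation:
I₁ = I₀ cos²(33° − 41°) = I₀ cos²(8°) = 0.9806 I₀.
Angle between axes 1 and 2: 56°. I₂ = 0.9806 I₀ · cos²(56°) = 0.3066 I₀.
Ratio = 0.3066 / 0.01974 = 15.54.

I_new/I_old ≈ 15.5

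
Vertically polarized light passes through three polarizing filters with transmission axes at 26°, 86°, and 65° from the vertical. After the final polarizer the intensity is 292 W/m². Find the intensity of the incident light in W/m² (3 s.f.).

By Malus's law, I₁ = I₀ cos²(26° − 0°) = I₀ cos²(26°) = 0.8078 I₀.
I₂ = I₁ cos²(86° − 26°) = 0.8078 I₀ · cos²(60°) = 0.202 I₀.
I₃ = I₂ cos²(65° − 86°) = 0.202 I₀ · cos²(21°) = 0.176 I₀.
So 292 W/m² = 0.176 I₀, giving I₀ = 292/0.176 = 1659 W/m².

I₀ ≈ 1660 W/m²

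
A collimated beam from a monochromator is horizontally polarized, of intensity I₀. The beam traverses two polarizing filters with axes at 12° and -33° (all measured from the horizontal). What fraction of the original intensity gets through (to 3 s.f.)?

By Malus's law, I₁ = I₀ cos²(12° − 0°) = I₀ cos²(12°) = 0.9568 I₀.
I₂ = I₁ cos²(-33° − 12°) = 0.9568 I₀ · cos²(45°) = 0.4784 I₀.
Transmitted fraction = 0.4784.

≈ 0.478 I₀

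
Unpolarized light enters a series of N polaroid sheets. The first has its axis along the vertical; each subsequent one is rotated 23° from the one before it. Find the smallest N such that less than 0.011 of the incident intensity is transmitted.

N = 25

First polarizer halves the unpolarized light: factor 1/2.
Each further stage multiplies by cos²(23°) = 0.8473.
After N polarizers: T = 0.5·0.8473^(N−1). Require T < 0.011 ⇒ N−1 > ln(0.011/0.5)/ln(0.8473) = 23.04, so N−1 ≥ 24 and N = 25.
Check: N=25 gives T = 0.00938 < 0.011; N=24 gives T = 0.01107.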